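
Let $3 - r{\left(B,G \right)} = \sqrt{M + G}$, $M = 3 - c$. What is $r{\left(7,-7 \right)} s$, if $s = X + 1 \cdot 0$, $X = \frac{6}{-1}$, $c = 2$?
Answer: $-18 + 6 i \sqrt{6} \approx -18.0 + 14.697 i$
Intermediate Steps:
$M = 1$ ($M = 3 - 2 = 1$)
$X = -6$ ($X = 6 \left(-1\right) = -6$)
$r{\left(B,G \right)} = 3 - \sqrt{1 + G}$
$s = -6$ ($s = -6 + 1 \cdot 0 = -6 + 0 = -6$)
$r{\left(7,-7 \right)} s = \left(3 - \sqrt{1 - 7}\right) \left(-6\right) = \left(3 - \sqrt{-6}\right) \left(-6\right) = \left(3 - i \sqrt{6}\right) \left(-6\right) = -18 + 6 i \sqrt{6}$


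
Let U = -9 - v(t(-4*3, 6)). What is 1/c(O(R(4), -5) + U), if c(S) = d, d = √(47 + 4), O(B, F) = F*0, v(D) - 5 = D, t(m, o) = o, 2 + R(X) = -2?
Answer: √51/51 ≈ 0.14003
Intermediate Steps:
R(X) = -4 (R(X) = -2 - 2 = -4)
v(D) = 5 + D
O(B, F) = 0
U = -20 (U = -9 - (5 + 6) = -9 - 1*11 = -9 - 11 = -20)
d = √51 ≈ 7.1414
c(S) = √51
1/c(O(R(4), -5) + U) = 1/(√51) = √51/51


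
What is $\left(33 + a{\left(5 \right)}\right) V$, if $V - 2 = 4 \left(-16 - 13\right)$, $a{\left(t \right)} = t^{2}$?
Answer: $-6612$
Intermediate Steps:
$V = -114$ ($V = 2 + 4 \left(-16 - 13\right) = 2 + 4 \left(-29\right) = 2 - 116 = -114$)
$\left(33 + a{\left(5 \right)}\right) V = \left(33 + 5^{2}\right) \left(-114\right) = \left(33 + 25\right) \left(-114\right) = 58 \left(-114\right) = -6612$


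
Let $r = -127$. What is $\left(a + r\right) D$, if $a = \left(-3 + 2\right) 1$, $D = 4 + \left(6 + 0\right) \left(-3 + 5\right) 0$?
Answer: $-512$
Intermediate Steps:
$D = 4$ ($D = 4 + 6 \cdot 2 \cdot 0 = 4 + 12 \cdot 0 = 4 + 0 = 4$)
$a = -1$ ($a = \left(-1\right) 1 = -1$)
$\left(a + r\right) D = \left(-1 - 127\right) 4 = \left(-128\right) 4 = -512$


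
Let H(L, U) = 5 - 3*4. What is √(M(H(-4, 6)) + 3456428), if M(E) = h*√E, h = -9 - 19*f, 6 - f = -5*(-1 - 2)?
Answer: √(3456428 + 162*I*√7) ≈ 1859.1 + 0.12*I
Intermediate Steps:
f = -9 (f = 6 - (-5)*(-1 - 2) = 6 - (-5)*(-3) = 6 - 1*15 = 6 - 15 = -9)
H(L, U) = -7 (H(L, U) = 5 - 12 = -7)
h = 162 (h = -9 - 19*(-9) = -9 + 171 = 162)
M(E) = 162*√E
√(M(H(-4, 6)) + 3456428) = √(162*√(-7) + 3456428) = √(162*(I*√7) + 3456428) = √(162*I*√7 + 3456428) = √(3456428 + 162*I*√7)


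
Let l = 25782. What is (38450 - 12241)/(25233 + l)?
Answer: 26209/51015 ≈ 0.51375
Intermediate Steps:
(38450 - 12241)/(25233 + l) = (38450 - 12241)/(25233 + 25782) = 26209/51015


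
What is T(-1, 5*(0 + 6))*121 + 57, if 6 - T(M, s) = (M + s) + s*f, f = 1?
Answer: -6356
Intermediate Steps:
T(M, s) = 6 - M - 2*s (T(M, s) = 6 - ((M + s) + s*1) = 6 - ((M + s) + s) = 6 - (M + 2*s) = 6 + (-M - 2*s) = 6 - M - 2*s)
T(-1, 5*(0 + 6))*121 + 57 = (6 - 1*(-1) - 10*(0 + 6))*121 + 57 = (6 + 1 - 10*6)*121 + 57 = (6 + 1 - 2*30)*121 + 57 = (6 + 1 - 60)*121 + 57 = -53*121 + 57 = -6413 + 57 = -6356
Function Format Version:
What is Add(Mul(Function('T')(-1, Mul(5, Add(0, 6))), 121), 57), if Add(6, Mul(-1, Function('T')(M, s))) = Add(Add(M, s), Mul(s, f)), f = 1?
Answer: -6356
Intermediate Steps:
Function('T')(M, s) = Add(6, Mul(-1, M), Mul(-2, s)) (Function('T')(M, s) = Add(6, Mul(-1, Add(Add(M, s), Mul(s, 1)))) = Add(6, Mul(-1, Add(Add(M, s), s))) = Add(6, Mul(-1, Add(M, Mul(2, s)))) = Add(6, Add(Mul(-1, M), Mul(-2, s))) = Add(6, Mul(-1, M), Mul(-2, s)))
Add(Mul(Function('T')(-1, Mul(5, Add(0, 6))), 121), 57) = Add(Mul(Add(6, Mul(-1, -1), Mul(-2, Mul(5, Add(0, 6)))), 121), 57) = Add(Mul(Add(6, 1, Mul(-2, Mul(5, 6))), 121), 57) = Add(Mul(Add(6, 1, Mul(-2, 30)), 121), 57) = Add(Mul(Add(6, 1, -60), 121), 57) = Add(Mul(-53, 121), 57) = Add(-6413, 57) = -6356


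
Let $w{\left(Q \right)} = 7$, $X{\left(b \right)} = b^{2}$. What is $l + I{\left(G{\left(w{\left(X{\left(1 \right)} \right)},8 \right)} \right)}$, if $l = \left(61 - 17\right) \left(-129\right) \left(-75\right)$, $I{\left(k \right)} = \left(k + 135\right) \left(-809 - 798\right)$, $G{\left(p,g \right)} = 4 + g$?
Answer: $189471$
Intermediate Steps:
$I{\left(k \right)} = -216945 - 1607 k$ ($I{\left(k \right)} = \left(135 + k\right) \left(-1607\right) = -216945 - 1607 k$)
$l = 425700$ ($l = \left(61 - 17\right) \left(-129\right) \left(-75\right) = 44 \left(-129\right) \left(-75\right) = \left(-5676\right) \left(-75\right) = 425700$)
$l + I{\left(G{\left(w{\left(X{\left(1 \right)} \right)},8 \right)} \right)} = 425700 - \left(216945 + 1607 \left(4 + 8\right)\right) = 425700 - 236229 = 189471$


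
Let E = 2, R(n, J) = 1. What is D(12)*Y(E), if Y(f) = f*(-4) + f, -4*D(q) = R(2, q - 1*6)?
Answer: 3/2 ≈ 1.5000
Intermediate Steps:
D(q) = -¼ (D(q) = -¼*1 = -¼)
Y(f) = -3*f (Y(f) = -4*f + f = -3*f)
D(12)*Y(E) = -(-3)*2/4 = -¼*(-6) = 3/2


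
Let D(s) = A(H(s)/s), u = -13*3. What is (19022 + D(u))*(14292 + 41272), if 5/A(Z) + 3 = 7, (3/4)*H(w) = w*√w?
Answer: 1057007863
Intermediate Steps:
H(w) = 4*w^(3/2)/3 (H(w) = 4*(w*√w)/3 = 4*w^(3/2)/3)
u = -39
A(Z) = 5/4 (A(Z) = 5/(-3 + 7) = 5/4)
D(s) = 5/4
(19022 + D(u))*(14292 + 41272) = (19022 + 5/4)*(14292 + 41272) = (76093/4)*55564 = 1057007863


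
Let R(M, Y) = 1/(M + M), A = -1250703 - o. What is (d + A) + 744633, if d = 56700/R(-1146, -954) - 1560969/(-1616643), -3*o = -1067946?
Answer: -23498525903963/179627 ≈ -1.3082e+8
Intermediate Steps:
o = 355982 (o = -1/3*(-1067946) = 355982)
A = -1606685 (A = -1250703 - 1*355982 = -1250703 - 355982 = -1606685)
R(M, Y) = 1/(2*M)
d = -23343678089359/179627 (d = 56700/(((1/2)/(-1146))) - 1560969/(-1616643) = 56700/(((1/2)*(-1/1146))) - 1560969*(-1/1616643) = 56700/(-1/2292) + 173441/179627 = 56700*(-2292) + 173441/179627 = -129956400 + 173441/179627 = -23343678089359/179627 ≈ -1.2996e+8)
(d + A) + 744633 = (-23343678089359/179627 - 1606685) + 744633 = -23632282095854/179627 + 744633 = -23498525903963/179627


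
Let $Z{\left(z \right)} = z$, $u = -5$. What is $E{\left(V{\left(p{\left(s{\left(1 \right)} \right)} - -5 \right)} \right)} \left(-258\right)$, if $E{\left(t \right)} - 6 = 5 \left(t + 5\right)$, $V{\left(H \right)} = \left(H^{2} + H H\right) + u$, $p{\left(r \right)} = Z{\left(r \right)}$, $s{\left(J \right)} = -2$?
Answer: $-24768$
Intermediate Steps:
$p{\left(r \right)} = r$
$V{\left(H \right)} = -5 + 2 H^{2}$ ($V{\left(H \right)} = \left(H^{2} + H H\right) - 5 = \left(H^{2} + H^{2}\right) - 5 = 2 H^{2} - 5 = -5 + 2 H^{2}$)
$E{\left(t \right)} = 31 + 5 t$ ($E{\left(t \right)} = 6 + 5 \left(t + 5\right) = 6 + 5 \left(5 + t\right) = 6 + \left(25 + 5 t\right) = 31 + 5 t$)
$E{\left(V{\left(p{\left(s{\left(1 \right)} \right)} - -5 \right)} \right)} \left(-258\right) = \left(31 + 5 \left(-5 + 2 \left(-2 - -5\right)^{2}\right)\right) \left(-258\right) = \left(31 + 5 \left(-5 + 2 \left(-2 + 5\right)^{2}\right)\right) \left(-258\right) = \left(31 + 5 \left(-5 + 2 \cdot 3^{2}\right)\right) \left(-258\right) = \left(31 + 5 \left(-5 + 2 \cdot 9\right)\right) \left(-258\right) = \left(31 + 5 \left(-5 + 18\right)\right) \left(-258\right) = \left(31 + 5 \cdot 13\right) \left(-258\right) = \left(31 + 65\right) \left(-258\right) = 96 \left(-258\right) = -24768$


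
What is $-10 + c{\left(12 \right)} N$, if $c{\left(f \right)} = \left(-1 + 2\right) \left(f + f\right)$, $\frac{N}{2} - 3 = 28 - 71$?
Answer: $-1930$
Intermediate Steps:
$N = -80$ ($N = 6 + 2 \left(28 - 71\right) = 6 + 2 \left(-43\right) = 6 - 86 = -80$)
$c{\left(f \right)} = 2 f$ ($c{\left(f \right)} = 1 \cdot 2 f = 2 f$)
$-10 + c{\left(12 \right)} N = -10 + 2 \cdot 12 \left(-80\right) = -10 + 24 \left(-80\right) = -10 - 1920 = -1930$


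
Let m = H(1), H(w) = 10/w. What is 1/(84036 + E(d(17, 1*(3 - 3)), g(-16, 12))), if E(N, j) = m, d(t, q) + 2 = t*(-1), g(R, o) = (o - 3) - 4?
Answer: 1/84046 ≈ 1.1898e-5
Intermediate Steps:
g(R, o) = -7 + o (g(R, o) = (-3 + o) - 4 = -7 + o)
d(t, q) = -2 - t (d(t, q) = -2 + t*(-1) = -2 - t)
m = 10 (m = 10/1 = 10*1 = 10)
E(N, j) = 10
1/(84036 + E(d(17, 1*(3 - 3)), g(-16, 12))) = 1/(84036 + 10) = 1/84046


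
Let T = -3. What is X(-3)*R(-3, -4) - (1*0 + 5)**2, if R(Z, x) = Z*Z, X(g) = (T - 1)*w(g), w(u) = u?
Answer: 83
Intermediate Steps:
X(g) = -4*g (X(g) = (-3 - 1)*g = -4*g)
R(Z, x) = Z**2
X(-3)*R(-3, -4) - (1*0 + 5)**2 = -4*(-3)*(-3)**2 - (1*0 + 5)**2 = 12*9 - (0 + 5)**2 = 108 - 1*5**2 = 108 - 1*25 = 108 - 25 = 83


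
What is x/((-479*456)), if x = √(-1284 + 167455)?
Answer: -√166171/218424 ≈ -0.0018663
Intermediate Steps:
x = √166171 ≈ 407.64
x/((-479*456)) = √166171/((-479*456)) = √166171/(-218424) = √166171*(-1/218424) = -√166171/218424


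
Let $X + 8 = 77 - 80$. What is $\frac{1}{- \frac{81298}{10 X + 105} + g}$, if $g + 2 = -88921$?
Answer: $- \frac{5}{363317} \approx -1.3762 \cdot 10^{-5}$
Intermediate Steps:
$g = -88923$ ($g = -2 - 88921 = -88923$)
$X = -11$ ($X = -8 + \left(77 - 80\right) = -8 - 3 = -11$)
$\frac{1}{- \frac{81298}{10 X + 105} + g} = \frac{1}{- \frac{81298}{10 \left(-11\right) + 105} - 88923} = \frac{1}{- \frac{81298}{-110 + 105} - 88923} = \frac{1}{- \frac{81298}{-5} - 88923} = \frac{1}{\left(-81298\right) \left(- \frac{1}{5}\right) - 88923} = \frac{1}{\frac{81298}{5} - 88923} = \frac{1}{- \frac{363317}{5}} = - \frac{5}{363317}$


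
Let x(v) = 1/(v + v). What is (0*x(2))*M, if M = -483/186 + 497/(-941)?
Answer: 0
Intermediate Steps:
M = -182315/58342 (M = -483*1/186 + 497*(-1/941) = -161/62 - 497/941 = -182315/58342 ≈ -3.1249)
x(v) = 1/(2*v)
(0*x(2))*M = (0*((½)/2))*(-182315/58342) = (0*((½)*(½)))*(-182315/58342) = (0*(¼))*(-182315/58342) = 0*(-182315/58342) = 0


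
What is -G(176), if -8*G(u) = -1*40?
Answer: -5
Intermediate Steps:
G(u) = 5 (G(u) = -(-1)*40/8 = -⅛*(-40) = 5)
-G(176) = -1*5 = -5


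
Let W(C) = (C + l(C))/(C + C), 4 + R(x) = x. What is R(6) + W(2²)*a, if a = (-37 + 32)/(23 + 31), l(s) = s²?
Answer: 191/108 ≈ 1.7685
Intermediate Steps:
R(x) = -4 + x
a = -5/54 ≈ -0.092593
W(C) = (C + C²)/(2*C) (W(C) = (C + C²)/(C + C) = (C + C²)/((2*C)) = (C + C²)*(1/(2*C)) = (C + C²)/(2*C))
R(6) + W(2²)*a = (-4 + 6) + (½ + (½)*2²)*(-5/54) = 2 + (½ + (½)*4)*(-5/54) = 2 + (½ + 2)*(-5/54) = 2 + (5/2)*(-5/54) = 2 - 25/108 = 191/108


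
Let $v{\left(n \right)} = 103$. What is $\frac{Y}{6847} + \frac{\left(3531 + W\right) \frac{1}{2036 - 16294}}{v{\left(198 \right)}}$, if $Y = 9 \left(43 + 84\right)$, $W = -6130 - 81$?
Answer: $\frac{848465021}{5027663089} \approx 0.16876$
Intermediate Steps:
$W = -6211$
$Y = 1143$ ($Y = 9 \cdot 127 = 1143$)
$\frac{Y}{6847} + \frac{\left(3531 + W\right) \frac{1}{2036 - 16294}}{v{\left(198 \right)}} = \frac{1143}{6847} + \frac{\left(3531 - 6211\right) \frac{1}{2036 - 16294}}{103} = 1143 \cdot \frac{1}{6847} + - \frac{2680}{-14258} \cdot \frac{1}{103} = \frac{1143}{6847} + \left(-2680\right) \left(- \frac{1}{14258}\right) \frac{1}{103} = \frac{1143}{6847} + \frac{1340}{7129} \cdot \frac{1}{103} = \frac{1143}{6847} + \frac{1340}{734287} = \frac{848465021}{5027663089}$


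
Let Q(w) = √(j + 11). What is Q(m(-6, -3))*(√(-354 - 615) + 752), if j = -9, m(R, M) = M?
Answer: √2*(752 + I*√969) ≈ 1063.5 + 44.023*I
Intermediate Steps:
Q(w) = √2 (Q(w) = √(-9 + 11) = √2)
Q(m(-6, -3))*(√(-354 - 615) + 752) = √2*(√(-354 - 615) + 752) = √2*(√(-969) + 752) = √2*(I*√969 + 752) = √2*(752 + I*√969)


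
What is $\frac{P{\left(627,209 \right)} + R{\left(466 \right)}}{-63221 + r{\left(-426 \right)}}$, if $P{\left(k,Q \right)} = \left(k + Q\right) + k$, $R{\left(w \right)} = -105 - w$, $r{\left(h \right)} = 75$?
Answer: $- \frac{446}{31573} \approx -0.014126$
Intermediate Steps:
$P{\left(k,Q \right)} = Q + 2 k$ ($P{\left(k,Q \right)} = \left(Q + k\right) + k = Q + 2 k$)
$\frac{P{\left(627,209 \right)} + R{\left(466 \right)}}{-63221 + r{\left(-426 \right)}} = \frac{\left(209 + 2 \cdot 627\right) - 571}{-63221 + 75} = \frac{\left(209 + 1254\right) - 571}{-63146} = \left(1463 - 571\right) \left(- \frac{1}{63146}\right) = 892 \left(- \frac{1}{63146}\right) = - \frac{446}{31573}$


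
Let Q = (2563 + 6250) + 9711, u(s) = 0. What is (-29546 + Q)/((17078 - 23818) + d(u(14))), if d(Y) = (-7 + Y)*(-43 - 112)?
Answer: 3674/1885 ≈ 1.9491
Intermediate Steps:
d(Y) = 1085 - 155*Y (d(Y) = (-7 + Y)*(-155) = 1085 - 155*Y)
Q = 18524 (Q = 8813 + 9711 = 18524)
(-29546 + Q)/((17078 - 23818) + d(u(14))) = (-29546 + 18524)/((17078 - 23818) + (1085 - 155*0)) = -11022/(-6740 + (1085 + 0)) = -11022/(-6740 + 1085) = -11022/(-5655) = -11022*(-1/5655) = 3674/1885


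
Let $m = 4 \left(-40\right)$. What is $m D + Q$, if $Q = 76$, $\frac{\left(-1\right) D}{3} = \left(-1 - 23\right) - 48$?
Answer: $-34484$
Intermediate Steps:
$D = 216$ ($D = - 3 \left(\left(-1 - 23\right) - 48\right) = - 3 \left(-24 - 48\right) = \left(-3\right) \left(-72\right) = 216$)
$m = -160$
$m D + Q = \left(-160\right) 216 + 76 = -34560 + 76 = -34484$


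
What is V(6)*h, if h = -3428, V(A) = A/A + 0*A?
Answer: -3428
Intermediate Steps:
V(A) = 1 (V(A) = 1 + 0 = 1)
V(6)*h = 1*(-3428) = -3428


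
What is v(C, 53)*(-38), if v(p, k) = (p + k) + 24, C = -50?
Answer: -1026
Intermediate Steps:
v(p, k) = 24 + k + p (v(p, k) = (k + p) + 24 = 24 + k + p)
v(C, 53)*(-38) = (24 + 53 - 50)*(-38) = 27*(-38) = -1026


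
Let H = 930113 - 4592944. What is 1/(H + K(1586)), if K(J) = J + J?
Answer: -1/3659659 ≈ -2.7325e-7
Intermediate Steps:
H = -3662831
K(J) = 2*J
1/(H + K(1586)) = 1/(-3662831 + 2*1586) = 1/(-3662831 + 3172) = 1/(-3659659) = -1/3659659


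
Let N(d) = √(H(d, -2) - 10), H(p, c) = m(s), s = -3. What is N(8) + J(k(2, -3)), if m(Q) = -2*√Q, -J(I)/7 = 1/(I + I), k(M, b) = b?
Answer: 7/6 + √(-10 - 2*I*√3) ≈ 1.7066 - 3.208*I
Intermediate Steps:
J(I) = -7/(2*I) (J(I) = -7/(I + I) = -7*1/(2*I) = -7/(2*I))
H(p, c) = -2*I*√3
N(d) = √(-10 - 2*I*√3) (N(d) = √(-2*I*√3 - 10) = √(-10 - 2*I*√3))
N(8) + J(k(2, -3)) = √(-10 - 2*I*√3) - 7/2/(-3) = √(-10 - 2*I*√3) - 7/2*(-⅓) = √(-10 - 2*I*√3) + 7/6 = 7/6 + √(-10 - 2*I*√3)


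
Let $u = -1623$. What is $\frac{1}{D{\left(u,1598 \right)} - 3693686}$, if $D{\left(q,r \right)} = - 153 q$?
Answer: $- \frac{1}{3445367} \approx -2.9024 \cdot 10^{-7}$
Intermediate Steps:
$\frac{1}{D{\left(u,1598 \right)} - 3693686} = \frac{1}{\left(-153\right) \left(-1623\right) - 3693686} = \frac{1}{248319 - 3693686} = \frac{1}{-3445367} = - \frac{1}{3445367}$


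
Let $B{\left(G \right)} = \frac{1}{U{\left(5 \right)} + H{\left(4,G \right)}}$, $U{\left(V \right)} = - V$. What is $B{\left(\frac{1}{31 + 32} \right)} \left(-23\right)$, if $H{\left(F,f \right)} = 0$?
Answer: $\frac{23}{5} \approx 4.6$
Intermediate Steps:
$B{\left(G \right)} = - \frac{1}{5}$ ($B{\left(G \right)} = \frac{1}{\left(-1\right) 5 + 0} = \frac{1}{-5 + 0} = \frac{1}{-5} = - \frac{1}{5}$)
$B{\left(\frac{1}{31 + 32} \right)} \left(-23\right) = \left(- \frac{1}{5}\right) \left(-23\right) = \frac{23}{5}$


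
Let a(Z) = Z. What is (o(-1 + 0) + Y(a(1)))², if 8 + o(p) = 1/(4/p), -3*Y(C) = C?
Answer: 10609/144 ≈ 73.674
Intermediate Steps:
Y(C) = -C/3
o(p) = -8 + p/4 (o(p) = -8 + 1/(4/p) = -8 + p/4)
(o(-1 + 0) + Y(a(1)))² = ((-8 + (-1 + 0)/4) - ⅓*1)² = ((-8 + (¼)*(-1)) - ⅓)² = ((-8 - ¼) - ⅓)² = (-33/4 - ⅓)² = (-103/12)² = 10609/144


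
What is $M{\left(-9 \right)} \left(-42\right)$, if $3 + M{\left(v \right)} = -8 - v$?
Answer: $84$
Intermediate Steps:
$M{\left(v \right)} = -11 - v$ ($M{\left(v \right)} = -3 - \left(8 + v\right) = -11 - v$)
$M{\left(-9 \right)} \left(-42\right) = \left(-11 - -9\right) \left(-42\right) = \left(-11 + 9\right) \left(-42\right) = \left(-2\right) \left(-42\right) = 84$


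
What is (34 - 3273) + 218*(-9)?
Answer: -5201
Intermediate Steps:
(34 - 3273) + 218*(-9) = -3239 - 1962 = -5201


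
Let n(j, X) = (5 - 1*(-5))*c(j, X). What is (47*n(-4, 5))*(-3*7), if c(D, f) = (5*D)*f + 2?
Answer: 967260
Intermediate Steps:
c(D, f) = 2 + 5*D*f (c(D, f) = 5*D*f + 2 = 2 + 5*D*f)
n(j, X) = 20 + 50*X*j (n(j, X) = (5 - 1*(-5))*(2 + 5*j*X) = (5 + 5)*(2 + 5*X*j) = 10*(2 + 5*X*j) = 20 + 50*X*j)
(47*n(-4, 5))*(-3*7) = (47*(20 + 50*5*(-4)))*(-3*7) = (47*(20 - 1000))*(-21) = (47*(-980))*(-21) = -46060*(-21) = 967260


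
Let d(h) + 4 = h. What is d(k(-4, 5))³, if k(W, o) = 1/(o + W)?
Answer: -27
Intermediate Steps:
k(W, o) = 1/(W + o)
d(h) = -4 + h
d(k(-4, 5))³ = (-4 + 1/(-4 + 5))³ = (-4 + 1/1)³ = (-4 + 1)³ = (-3)³ = -27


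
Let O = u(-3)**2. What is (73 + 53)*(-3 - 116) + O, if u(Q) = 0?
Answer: -14994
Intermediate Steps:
O = 0 (O = 0**2 = 0)
(73 + 53)*(-3 - 116) + O = (73 + 53)*(-3 - 116) + 0 = 126*(-119) + 0 = -14994 + 0 = -14994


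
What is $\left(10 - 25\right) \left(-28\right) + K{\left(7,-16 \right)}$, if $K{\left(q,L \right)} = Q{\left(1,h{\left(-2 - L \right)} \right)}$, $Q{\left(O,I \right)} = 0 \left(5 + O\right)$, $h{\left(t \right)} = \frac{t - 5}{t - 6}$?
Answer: $420$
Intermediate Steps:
$h{\left(t \right)} = \frac{-5 + t}{-6 + t}$ ($h{\left(t \right)} = \frac{-5 + t}{t - 6} = \frac{-5 + t}{-6 + t}$)
$Q{\left(O,I \right)} = 0$
$K{\left(q,L \right)} = 0$
$\left(10 - 25\right) \left(-28\right) + K{\left(7,-16 \right)} = \left(10 - 25\right) \left(-28\right) + 0 = \left(-15\right) \left(-28\right) + 0 = 420 + 0 = 420$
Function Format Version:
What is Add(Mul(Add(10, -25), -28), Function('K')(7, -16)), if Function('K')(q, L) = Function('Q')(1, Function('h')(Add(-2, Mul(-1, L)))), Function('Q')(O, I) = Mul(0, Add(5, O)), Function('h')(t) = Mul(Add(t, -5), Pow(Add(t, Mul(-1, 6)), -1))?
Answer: 420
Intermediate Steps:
Function('h')(t) = Mul(Pow(Add(-6, t), -1), Add(-5, t)) (Function('h')(t) = Mul(Add(-5, t), Pow(Add(t, -6), -1)) = Mul(Add(-5, t), Pow(Add(-6, t), -1)) = Mul(Pow(Add(-6, t), -1), Add(-5, t)))
Function('Q')(O, I) = 0
Function('K')(q, L) = 0
Add(Mul(Add(10, -25), -28), Function('K')(7, -16)) = Add(Mul(Add(10, -25), -28), 0) = Add(Mul(-15, -28), 0) = Add(420, 0) = 420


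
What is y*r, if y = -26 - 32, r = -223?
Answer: 12934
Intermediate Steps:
y = -58
y*r = -58*(-223) = 12934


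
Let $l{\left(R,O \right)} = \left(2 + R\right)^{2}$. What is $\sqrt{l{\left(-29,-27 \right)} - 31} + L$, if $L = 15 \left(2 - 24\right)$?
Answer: $-330 + \sqrt{698} \approx -303.58$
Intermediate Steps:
$L = -330$ ($L = 15 \left(2 - 24\right) = 15 \left(-22\right) = -330$)
$\sqrt{l{\left(-29,-27 \right)} - 31} + L = \sqrt{\left(2 - 29\right)^{2} - 31} - 330 = \sqrt{\left(-27\right)^{2} - 31} - 330 = \sqrt{729 - 31} - 330 = \sqrt{698} - 330 = -330 + \sqrt{698}$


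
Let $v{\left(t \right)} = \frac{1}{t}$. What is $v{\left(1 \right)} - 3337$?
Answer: $-3336$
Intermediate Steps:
$v{\left(1 \right)} - 3337 = 1^{-1} - 3337 = 1 - 3337 = -3336$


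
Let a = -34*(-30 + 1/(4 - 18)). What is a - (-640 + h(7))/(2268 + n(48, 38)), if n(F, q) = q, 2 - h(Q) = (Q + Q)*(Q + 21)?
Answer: 8255626/8071 ≈ 1022.9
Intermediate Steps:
h(Q) = 2 - 2*Q*(21 + Q) (h(Q) = 2 - (Q + Q)*(Q + 21) = 2 - 2*Q*(21 + Q))
a = 7157/7 (a = -34*(-30 + 1/(-14)) = -34*(-30 - 1/14) = -34*(-421/14) = 7157/7 ≈ 1022.4)
a - (-640 + h(7))/(2268 + n(48, 38)) = 7157/7 - (-640 + (2 - 42*7 - 2*7²))/(2268 + 38) = 7157/7 - (-640 + (2 - 294 - 2*49))/2306 = 7157/7 - (-640 + (2 - 294 - 98))/2306 = 7157/7 - (-640 - 390)/2306 = 7157/7 - (-1030)/2306 = 7157/7 - 1*(-515/1153) = 7157/7 + 515/1153 = 8255626/8071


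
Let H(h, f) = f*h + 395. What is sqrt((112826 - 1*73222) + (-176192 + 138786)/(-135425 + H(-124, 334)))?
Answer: sqrt(308251373294085)/88223 ≈ 199.01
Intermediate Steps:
H(h, f) = 395 + f*h
sqrt((112826 - 1*73222) + (-176192 + 138786)/(-135425 + H(-124, 334))) = sqrt((112826 - 1*73222) + (-176192 + 138786)/(-135425 + (395 + 334*(-124)))) = sqrt((112826 - 73222) - 37406/(-135425 + (395 - 41416))) = sqrt(39604 - 37406/(-135425 - 41021)) = sqrt(39604 - 37406/(-176446)) = sqrt(39604 - 37406*(-1/176446)) = sqrt(39604 + 18703/88223) = sqrt(3494002395/88223) = sqrt(308251373294085)/88223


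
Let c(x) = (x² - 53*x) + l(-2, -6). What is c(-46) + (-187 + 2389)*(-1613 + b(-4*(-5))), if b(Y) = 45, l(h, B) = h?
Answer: -3448184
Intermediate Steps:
c(x) = -2 + x² - 53*x (c(x) = (x² - 53*x) - 2 = -2 + x² - 53*x)
c(-46) + (-187 + 2389)*(-1613 + b(-4*(-5))) = (-2 + (-46)² - 53*(-46)) + (-187 + 2389)*(-1613 + 45) = (-2 + 2116 + 2438) + 2202*(-1568) = 4552 - 3452736 = -3448184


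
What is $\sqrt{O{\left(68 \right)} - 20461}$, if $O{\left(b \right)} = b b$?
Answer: $i \sqrt{15837} \approx 125.85 i$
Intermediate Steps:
$O{\left(b \right)} = b^{2}$
$\sqrt{O{\left(68 \right)} - 20461} = \sqrt{68^{2} - 20461} = \sqrt{4624 - 20461} = \sqrt{-15837} = i \sqrt{15837}$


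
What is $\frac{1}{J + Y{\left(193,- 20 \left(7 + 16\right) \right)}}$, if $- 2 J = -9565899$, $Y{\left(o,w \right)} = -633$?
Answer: $\frac{2}{9564633} \approx 2.091 \cdot 10^{-7}$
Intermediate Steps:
$J = \frac{9565899}{2}$ ($J = \left(- \frac{1}{2}\right) \left(-9565899\right) = \frac{9565899}{2} \approx 4.783 \cdot 10^{6}$)
$\frac{1}{J + Y{\left(193,- 20 \left(7 + 16\right) \right)}} = \frac{1}{\frac{9565899}{2} - 633} = \frac{1}{\frac{9564633}{2}} = \frac{2}{9564633}$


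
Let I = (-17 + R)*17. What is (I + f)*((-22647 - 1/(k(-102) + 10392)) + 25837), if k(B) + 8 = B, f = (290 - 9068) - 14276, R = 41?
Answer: -371389633017/5141 ≈ -7.2241e+7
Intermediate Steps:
f = -23054 (f = -8778 - 14276 = -23054)
k(B) = -8 + B
I = 408 (I = (-17 + 41)*17 = 24*17 = 408)
(I + f)*((-22647 - 1/(k(-102) + 10392)) + 25837) = (408 - 23054)*((-22647 - 1/((-8 - 102) + 10392)) + 25837) = -22646*((-22647 - 1/(-110 + 10392)) + 25837) = -22646*((-22647 - 1/10282) + 25837) = -22646*(-232856455/10282 + 25837) = -22646*32799579/10282 = -371389633017/5141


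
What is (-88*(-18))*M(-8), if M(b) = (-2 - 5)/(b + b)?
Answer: 693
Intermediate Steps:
M(b) = -7/(2*b) (M(b) = -7*1/(2*b) = -7/(2*b))
(-88*(-18))*M(-8) = (-88*(-18))*(-7/2/(-8)) = 1584*(-7/2*(-⅛)) = 1584*(7/16) = 693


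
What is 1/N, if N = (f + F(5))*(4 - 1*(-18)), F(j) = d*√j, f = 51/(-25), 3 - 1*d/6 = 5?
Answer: 425/3280926 - 1250*√5/1640463 ≈ -0.0015743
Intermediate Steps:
d = -12 (d = 18 - 6*5 = 18 - 30 = -12)
f = -51/25 (f = 51*(-1/25) = -51/25 ≈ -2.0400)
F(j) = -12*√j
N = -1122/25 - 264*√5 (N = (-51/25 - 12*√5)*(4 - 1*(-18)) = (-51/25 - 12*√5)*(4 + 18) = (-51/25 - 12*√5)*22 = -1122/25 - 264*√5 ≈ -635.20)
1/N = 1/(-1122/25 - 264*√5)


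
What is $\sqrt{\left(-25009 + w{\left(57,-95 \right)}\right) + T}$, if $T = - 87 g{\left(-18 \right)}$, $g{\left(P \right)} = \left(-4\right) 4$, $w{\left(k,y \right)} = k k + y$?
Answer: $i \sqrt{20463} \approx 143.05 i$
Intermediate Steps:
$w{\left(k,y \right)} = y + k^{2}$ ($w{\left(k,y \right)} = k^{2} + y = y + k^{2}$)
$g{\left(P \right)} = -16$
$T = 1392$ ($T = \left(-87\right) \left(-16\right) = 1392$)
$\sqrt{\left(-25009 + w{\left(57,-95 \right)}\right) + T} = \sqrt{\left(-25009 - \left(95 - 57^{2}\right)\right) + 1392} = \sqrt{\left(-25009 + \left(-95 + 3249\right)\right) + 1392} = \sqrt{\left(-25009 + 3154\right) + 1392} = \sqrt{-21855 + 1392} = \sqrt{-20463} = i \sqrt{20463}$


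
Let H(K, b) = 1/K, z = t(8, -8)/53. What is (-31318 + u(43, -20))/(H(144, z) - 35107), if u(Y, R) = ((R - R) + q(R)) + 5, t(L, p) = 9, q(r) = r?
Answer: 4511952/5055407 ≈ 0.89250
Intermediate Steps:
z = 9/53 ≈ 0.16981
u(Y, R) = 5 + R (u(Y, R) = ((R - R) + R) + 5 = (0 + R) + 5 = R + 5 = 5 + R)
(-31318 + u(43, -20))/(H(144, z) - 35107) = (-31318 + (5 - 20))/(1/144 - 35107) = (-31318 - 15)/(1/144 - 35107) = -31333/(-5055407/144) = -31333*(-144/5055407) = 4511952/5055407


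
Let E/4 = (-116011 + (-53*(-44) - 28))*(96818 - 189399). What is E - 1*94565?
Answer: 42108336503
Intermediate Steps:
E = 42108431068 (E = 4*((-116011 + (-53*(-44) - 28))*(96818 - 189399)) = 4*((-116011 + (2332 - 28))*(-92581)) = 4*((-116011 + 2304)*(-92581)) = 4*(-113707*(-92581)) = 4*10527107767 = 42108431068)
E - 1*94565 = 42108431068 - 1*94565 = 42108431068 - 94565 = 42108336503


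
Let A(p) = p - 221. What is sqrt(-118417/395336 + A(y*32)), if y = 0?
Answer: I*sqrt(8646756673282)/197668 ≈ 14.876*I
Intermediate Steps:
A(p) = -221 + p
sqrt(-118417/395336 + A(y*32)) = sqrt(-118417/395336 + (-221 + 0*32)) = sqrt(-118417*1/395336 + (-221 + 0)) = sqrt(-118417/395336 - 221) = sqrt(-87487673/395336) = I*sqrt(8646756673282)/197668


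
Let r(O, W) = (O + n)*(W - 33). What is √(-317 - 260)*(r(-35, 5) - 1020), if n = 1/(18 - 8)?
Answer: -214*I*√577/5 ≈ -1028.1*I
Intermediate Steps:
n = ⅒ (n = 1/10 = ⅒ ≈ 0.10000)
r(O, W) = (-33 + W)*(⅒ + O) (r(O, W) = (O + ⅒)*(W - 33) = (⅒ + O)*(-33 + W) = (-33 + W)*(⅒ + O))
√(-317 - 260)*(r(-35, 5) - 1020) = √(-317 - 260)*((-33/10 - 33*(-35) + (⅒)*5 - 35*5) - 1020) = √(-577)*((-33/10 + 1155 + ½ - 175) - 1020) = (I*√577)*(4886/5 - 1020) = (I*√577)*(-214/5) = -214*I*√577/5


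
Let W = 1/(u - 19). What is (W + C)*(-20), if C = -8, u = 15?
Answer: 165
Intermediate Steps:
W = -1/4 (W = 1/(15 - 19) = 1/(-4) = -1/4 ≈ -0.25000)
(W + C)*(-20) = (-1/4 - 8)*(-20) = -33/4*(-20) = 165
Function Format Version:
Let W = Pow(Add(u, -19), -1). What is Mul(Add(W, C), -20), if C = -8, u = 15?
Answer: 165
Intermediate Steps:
W = Rational(-1, 4) (W = Pow(Add(15, -19), -1) = Pow(-4, -1) = Rational(-1, 4) ≈ -0.25000)
Mul(Add(W, C), -20) = Mul(Add(Rational(-1, 4), -8), -20) = Mul(Rational(-33, 4), -20) = 165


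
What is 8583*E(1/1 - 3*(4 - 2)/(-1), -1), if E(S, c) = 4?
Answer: 34332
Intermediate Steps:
8583*E(1/1 - 3*(4 - 2)/(-1), -1) = 8583*4 = 34332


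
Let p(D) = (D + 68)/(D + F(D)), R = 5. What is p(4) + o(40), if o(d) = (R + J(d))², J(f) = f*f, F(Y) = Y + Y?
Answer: 2576031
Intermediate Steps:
F(Y) = 2*Y
J(f) = f²
p(D) = (68 + D)/(3*D) (p(D) = (D + 68)/(D + 2*D) = (68 + D)/((3*D)) = (68 + D)*(1/(3*D)) = (68 + D)/(3*D))
o(d) = (5 + d²)²
p(4) + o(40) = (⅓)*(68 + 4)/4 + (5 + 40²)² = (⅓)*(¼)*72 + (5 + 1600)² = 6 + 1605² = 6 + 2576025 = 2576031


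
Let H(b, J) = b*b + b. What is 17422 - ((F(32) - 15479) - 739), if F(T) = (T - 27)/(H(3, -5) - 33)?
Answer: 706445/21 ≈ 33640.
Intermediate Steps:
H(b, J) = b + b² (H(b, J) = b² + b = b + b²)
F(T) = 9/7 - T/21 (F(T) = (T - 27)/(3*(1 + 3) - 33) = (-27 + T)/(3*4 - 33) = (-27 + T)/(12 - 33) = (-27 + T)/(-21) = (-27 + T)*(-1/21) = 9/7 - T/21)
17422 - ((F(32) - 15479) - 739) = 17422 - (((9/7 - 1/21*32) - 15479) - 739) = 17422 - (((9/7 - 32/21) - 15479) - 739) = 17422 - ((-5/21 - 15479) - 739) = 17422 - (-325064/21 - 739) = 17422 - 1*(-340583/21) = 17422 + 340583/21 = 706445/21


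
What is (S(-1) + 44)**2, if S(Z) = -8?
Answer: 1296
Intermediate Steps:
(S(-1) + 44)**2 = (-8 + 44)**2 = 36**2 = 1296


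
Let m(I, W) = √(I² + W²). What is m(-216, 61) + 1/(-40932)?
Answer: -1/40932 + √50377 ≈ 224.45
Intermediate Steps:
m(-216, 61) + 1/(-40932) = √((-216)² + 61²) + 1/(-40932) = √(46656 + 3721) - 1/40932 = √50377 - 1/40932 = -1/40932 + √50377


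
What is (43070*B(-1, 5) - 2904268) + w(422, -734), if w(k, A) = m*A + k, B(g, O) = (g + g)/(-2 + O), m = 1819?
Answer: -12803116/3 ≈ -4.2677e+6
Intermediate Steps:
B(g, O) = 2*g/(-2 + O) (B(g, O) = (2*g)/(-2 + O) = 2*g/(-2 + O))
w(k, A) = k + 1819*A (w(k, A) = 1819*A + k = k + 1819*A)
(43070*B(-1, 5) - 2904268) + w(422, -734) = (43070*(2*(-1)/(-2 + 5)) - 2904268) + (422 + 1819*(-734)) = (43070*(2*(-1)/3) - 2904268) + (422 - 1335146) = (43070*(2*(-1)*(1/3)) - 2904268) - 1334724 = (43070*(-2/3) - 2904268) - 1334724 = (-86140/3 - 2904268) - 1334724 = -8798944/3 - 1334724 = -12803116/3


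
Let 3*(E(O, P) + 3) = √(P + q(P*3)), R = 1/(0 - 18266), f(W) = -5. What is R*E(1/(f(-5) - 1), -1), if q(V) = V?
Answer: 3/18266 - I/27399 ≈ 0.00016424 - 3.6498e-5*I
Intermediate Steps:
R = -1/18266 (R = 1/(-18266) = -1/18266 ≈ -5.4747e-5)
E(O, P) = -3 + 2*√P/3 (E(O, P) = -3 + √(P + P*3)/3 = -3 + √(P + 3*P)/3 = -3 + √(4*P)/3 = -3 + (2*√P)/3 = -3 + 2*√P/3)
R*E(1/(f(-5) - 1), -1) = -(-3 + 2*√(-1)/3)/18266 = -(-3 + 2*I/3)/18266 = 3/18266 - I/27399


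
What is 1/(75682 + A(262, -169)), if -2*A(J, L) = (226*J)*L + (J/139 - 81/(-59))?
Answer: 16402/83307305875 ≈ 1.9689e-7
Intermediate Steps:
A(J, L) = -81/118 - J/278 - 113*J*L (A(J, L) = -((226*J)*L + (J/139 - 81/(-59)))/2 = -(226*J*L + (J*(1/139) - 81*(-1/59)))/2 = -(226*J*L + (J/139 + 81/59))/2 = -(226*J*L + (81/59 + J/139))/2 = -(81/59 + J/139 + 226*J*L)/2 = -81/118 - J/278 - 113*J*L)
1/(75682 + A(262, -169)) = 1/(75682 + (-81/118 - 1/278*262 - 113*262*(-169))) = 1/(75682 + (-81/118 - 131/139 + 5003414)) = 1/(75682 + 82065969711/16402) = 1/(83307305875/16402) = 16402/83307305875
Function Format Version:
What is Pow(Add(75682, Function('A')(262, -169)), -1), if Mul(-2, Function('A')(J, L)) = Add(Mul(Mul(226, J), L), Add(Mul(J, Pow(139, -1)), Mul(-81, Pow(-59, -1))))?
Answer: Rational(16402, 83307305875) ≈ 1.9689e-7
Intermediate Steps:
Function('A')(J, L) = Add(Rational(-81, 118), Mul(Rational(-1, 278), J), Mul(-113, J, L)) (Function('A')(J, L) = Mul(Rational(-1, 2), Add(Mul(Mul(226, J), L), Add(Mul(J, Pow(139, -1)), Mul(-81, Pow(-59, -1))))) = Mul(Rational(-1, 2), Add(Mul(226, J, L), Add(Mul(J, Rational(1, 139)), Mul(-81, Rational(-1, 59))))) = Mul(Rational(-1, 2), Add(Mul(226, J, L), Add(Mul(Rational(1, 139), J), Rational(81, 59)))) = Mul(Rational(-1, 2), Add(Mul(226, J, L), Add(Rational(81, 59), Mul(Rational(1, 139), J)))) = Mul(Rational(-1, 2), Add(Rational(81, 59), Mul(Rational(1, 139), J), Mul(226, J, L))) = Add(Rational(-81, 118), Mul(Rational(-1, 278), J), Mul(-113, J, L)))
Pow(Add(75682, Function('A')(262, -169)), -1) = Pow(Add(75682, Add(Rational(-81, 118), Mul(Rational(-1, 278), 262), Mul(-113, 262, -169))), -1) = Pow(Add(75682, Add(Rational(-81, 118), Rational(-131, 139), 5003414)), -1) = Pow(Add(75682, Rational(82065969711, 16402)), -1) = Pow(Rational(83307305875, 16402), -1) = Rational(16402, 83307305875)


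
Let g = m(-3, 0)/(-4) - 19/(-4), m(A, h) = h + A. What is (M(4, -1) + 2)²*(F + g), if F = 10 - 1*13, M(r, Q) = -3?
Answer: 5/2 ≈ 2.5000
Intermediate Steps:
m(A, h) = A + h
g = 11/2 (g = (-3 + 0)/(-4) - 19/(-4) = -3*(-¼) - 19*(-¼) = ¾ + 19/4 = 11/2 ≈ 5.5000)
F = -3 (F = 10 - 13 = -3)
(M(4, -1) + 2)²*(F + g) = (-3 + 2)²*(-3 + 11/2) = (-1)²*(5/2) = 1*(5/2) = 5/2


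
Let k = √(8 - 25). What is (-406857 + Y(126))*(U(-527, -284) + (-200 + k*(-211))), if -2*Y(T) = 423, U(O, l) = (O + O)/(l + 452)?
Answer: 4702183933/56 + 171782907*I*√17/2 ≈ 8.3968e+7 + 3.5414e+8*I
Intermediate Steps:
k = I*√17 (k = √(-17) = I*√17 ≈ 4.1231*I)
U(O, l) = 2*O/(452 + l) (U(O, l) = (2*O)/(452 + l) = 2*O/(452 + l))
Y(T) = -423/2 (Y(T) = -½*423 = -423/2)
(-406857 + Y(126))*(U(-527, -284) + (-200 + k*(-211))) = (-406857 - 423/2)*(2*(-527)/(452 - 284) + (-200 + (I*√17)*(-211))) = -814137*(2*(-527)/168 + (-200 - 211*I*√17))/2 = -814137*(2*(-527)*(1/168) + (-200 - 211*I*√17))/2 = -814137*(-527/84 + (-200 - 211*I*√17))/2 = -814137*(-17327/84 - 211*I*√17)/2 = 4702183933/56 + 171782907*I*√17/2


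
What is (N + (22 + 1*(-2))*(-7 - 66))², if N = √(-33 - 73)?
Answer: (1460 - I*√106)² ≈ 2.1315e+6 - 3.006e+4*I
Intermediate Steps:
N = I*√106 (N = √(-106) = I*√106 ≈ 10.296*I)
(N + (22 + 1*(-2))*(-7 - 66))² = (I*√106 + (22 + 1*(-2))*(-7 - 66))² = (I*√106 + (22 - 2)*(-73))² = (I*√106 + 20*(-73))² = (I*√106 - 1460)² = (-1460 + I*√106)²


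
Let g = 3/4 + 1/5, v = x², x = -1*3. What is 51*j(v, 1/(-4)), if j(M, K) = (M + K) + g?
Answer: 4947/10 ≈ 494.70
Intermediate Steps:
x = -3
v = 9 (v = (-3)² = 9)
g = 19/20 (g = 3*(¼) + 1*(⅕) = ¾ + ⅕ = 19/20 ≈ 0.95000)
j(M, K) = 19/20 + K + M (j(M, K) = (M + K) + 19/20 = (K + M) + 19/20 = 19/20 + K + M)
51*j(v, 1/(-4)) = 51*(19/20 + 1/(-4) + 9) = 51*(19/20 - ¼ + 9) = 51*(97/10) = 4947/10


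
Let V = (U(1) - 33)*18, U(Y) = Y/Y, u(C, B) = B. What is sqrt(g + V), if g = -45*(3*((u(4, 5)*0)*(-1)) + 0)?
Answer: 24*I ≈ 24.0*I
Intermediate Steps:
g = 0 (g = -45*(3*((5*0)*(-1)) + 0) = -45*(3*(0*(-1)) + 0) = -45*(3*0 + 0) = -45*(0 + 0) = -45*0 = 0)
U(Y) = 1
V = -576 (V = (1 - 33)*18 = -32*18 = -576)
sqrt(g + V) = sqrt(0 - 576) = sqrt(-576) = 24*I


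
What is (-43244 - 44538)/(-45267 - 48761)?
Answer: 43891/47014 ≈ 0.93357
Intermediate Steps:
(-43244 - 44538)/(-45267 - 48761) = -87782/(-94028) = -87782*(-1/94028) = 43891/47014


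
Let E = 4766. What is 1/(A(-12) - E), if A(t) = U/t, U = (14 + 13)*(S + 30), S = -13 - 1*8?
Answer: -4/19145 ≈ -0.00020893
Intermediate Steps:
S = -21 (S = -13 - 8 = -21)
U = 243 (U = (14 + 13)*(-21 + 30) = 27*9 = 243)
A(t) = 243/t
1/(A(-12) - E) = 1/(243/(-12) - 1*4766) = 1/(243*(-1/12) - 4766) = 1/(-81/4 - 4766) = 1/(-19145/4) = -4/19145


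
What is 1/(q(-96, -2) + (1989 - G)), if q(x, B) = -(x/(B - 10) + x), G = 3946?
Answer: -1/1869 ≈ -0.00053505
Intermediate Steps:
q(x, B) = -x - x/(-10 + B) (q(x, B) = -(x/(-10 + B) + x) = -(x + x/(-10 + B)) = -x - x/(-10 + B))
1/(q(-96, -2) + (1989 - G)) = 1/(-96*(9 - 1*(-2))/(-10 - 2) + (1989 - 1*3946)) = 1/(-96*(9 + 2)/(-12) + (1989 - 3946)) = 1/(-96*(-1/12)*11 - 1957) = 1/(88 - 1957) = 1/(-1869) = -1/1869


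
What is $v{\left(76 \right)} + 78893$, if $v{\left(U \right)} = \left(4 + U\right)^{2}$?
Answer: $85293$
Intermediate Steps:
$v{\left(76 \right)} + 78893 = \left(4 + 76\right)^{2} + 78893 = 80^{2} + 78893 = 6400 + 78893 = 85293$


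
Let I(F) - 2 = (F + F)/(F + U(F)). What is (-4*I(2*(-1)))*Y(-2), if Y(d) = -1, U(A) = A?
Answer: 12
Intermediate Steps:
I(F) = 3 (I(F) = 2 + (F + F)/(F + F) = 2 + (2*F)/((2*F)) = 2 + (2*F)*(1/(2*F)) = 2 + 1 = 3)
(-4*I(2*(-1)))*Y(-2) = -4*3*(-1) = -12*(-1) = 12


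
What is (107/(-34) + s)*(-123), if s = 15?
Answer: -49569/34 ≈ -1457.9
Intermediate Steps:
(107/(-34) + s)*(-123) = (107/(-34) + 15)*(-123) = (107*(-1/34) + 15)*(-123) = (-107/34 + 15)*(-123) = (403/34)*(-123) = -49569/34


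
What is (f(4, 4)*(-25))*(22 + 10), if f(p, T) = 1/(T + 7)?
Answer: -800/11 ≈ -72.727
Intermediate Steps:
f(p, T) = 1/(7 + T)
(f(4, 4)*(-25))*(22 + 10) = (-25/(7 + 4))*(22 + 10) = (-25/11)*32 = ((1/11)*(-25))*32 = -25/11*32 = -800/11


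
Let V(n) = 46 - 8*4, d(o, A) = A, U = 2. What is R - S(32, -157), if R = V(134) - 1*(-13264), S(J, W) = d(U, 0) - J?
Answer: 13310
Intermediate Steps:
S(J, W) = -J (S(J, W) = 0 - J = -J)
V(n) = 14 (V(n) = 46 - 32 = 14)
R = 13278 (R = 14 - 1*(-13264) = 14 + 13264 = 13278)
R - S(32, -157) = 13278 - (-1)*32 = 13278 - 1*(-32) = 13278 + 32 = 13310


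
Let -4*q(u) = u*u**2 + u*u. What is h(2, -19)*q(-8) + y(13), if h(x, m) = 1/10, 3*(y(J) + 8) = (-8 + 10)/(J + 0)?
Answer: 634/195 ≈ 3.2513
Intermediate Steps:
y(J) = -8 + 2/(3*J) (y(J) = -8 + ((-8 + 10)/(J + 0))/3 = -8 + (2/J)/3 = -8 + 2/(3*J))
q(u) = -u**2/4 - u**3/4 (q(u) = -(u*u**2 + u*u)/4 = -(u**3 + u**2)/4 = -(u**2 + u**3)/4 = -u**2/4 - u**3/4)
h(x, m) = 1/10
h(2, -19)*q(-8) + y(13) = ((1/4)*(-8)**2*(-1 - 1*(-8)))/10 + (-8 + (2/3)/13) = ((1/4)*64*(-1 + 8))/10 + (-8 + (2/3)*(1/13)) = ((1/4)*64*7)/10 + (-8 + 2/39) = (1/10)*112 - 310/39 = 56/5 - 310/39 = 634/195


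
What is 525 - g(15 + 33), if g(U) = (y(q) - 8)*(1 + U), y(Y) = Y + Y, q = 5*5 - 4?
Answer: -1141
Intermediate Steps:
q = 21 (q = 25 - 4 = 21)
y(Y) = 2*Y
g(U) = 34 + 34*U (g(U) = (2*21 - 8)*(1 + U) = (42 - 8)*(1 + U) = 34*(1 + U) = 34 + 34*U)
525 - g(15 + 33) = 525 - (34 + 34*(15 + 33)) = 525 - (34 + 34*48) = 525 - (34 + 1632) = 525 - 1*1666 = 525 - 1666 = -1141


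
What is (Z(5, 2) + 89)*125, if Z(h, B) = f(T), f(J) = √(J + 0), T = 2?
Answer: 11125 + 125*√2 ≈ 11302.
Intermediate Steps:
f(J) = √J
Z(h, B) = √2
(Z(5, 2) + 89)*125 = (√2 + 89)*125 = (89 + √2)*125 = 11125 + 125*√2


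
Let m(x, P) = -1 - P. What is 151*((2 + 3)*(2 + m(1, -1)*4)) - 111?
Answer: 1399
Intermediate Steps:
151*((2 + 3)*(2 + m(1, -1)*4)) - 111 = 151*((2 + 3)*(2 + (-1 - 1*(-1))*4)) - 111 = 151*(5*(2 + (-1 + 1)*4)) - 111 = 151*(5*(2 + 0*4)) - 111 = 151*(5*(2 + 0)) - 111 = 151*(5*2) - 111 = 151*10 - 111 = 1510 - 111 = 1399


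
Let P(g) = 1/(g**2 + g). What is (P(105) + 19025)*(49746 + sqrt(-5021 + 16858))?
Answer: 1755604749041/1855 + 211748251*sqrt(11837)/11130 ≈ 9.4849e+8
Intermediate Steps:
P(g) = 1/(g + g**2)
(P(105) + 19025)*(49746 + sqrt(-5021 + 16858)) = (1/(105*(1 + 105)) + 19025)*(49746 + sqrt(-5021 + 16858)) = ((1/105)/106 + 19025)*(49746 + sqrt(11837)) = ((1/105)*(1/106) + 19025)*(49746 + sqrt(11837)) = (1/11130 + 19025)*(49746 + sqrt(11837)) = 211748251*(49746 + sqrt(11837))/11130 = 1755604749041/1855 + 211748251*sqrt(11837)/11130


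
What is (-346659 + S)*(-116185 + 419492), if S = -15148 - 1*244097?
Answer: -183774924528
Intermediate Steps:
S = -259245 (S = -15148 - 244097 = -259245)
(-346659 + S)*(-116185 + 419492) = (-346659 - 259245)*(-116185 + 419492) = -605904*303307 = -183774924528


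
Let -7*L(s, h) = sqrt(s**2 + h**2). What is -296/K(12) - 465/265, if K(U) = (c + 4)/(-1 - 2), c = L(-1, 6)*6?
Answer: -2318877/7261 - 9324*sqrt(37)/137 ≈ -733.34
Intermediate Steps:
L(s, h) = -sqrt(h**2 + s**2)/7 (L(s, h) = -sqrt(s**2 + h**2)/7 = -sqrt(h**2 + s**2)/7)
c = -6*sqrt(37)/7 (c = -sqrt(6**2 + (-1)**2)/7*6 = -sqrt(36 + 1)/7*6 = -sqrt(37)/7*6 = -6*sqrt(37)/7 ≈ -5.2138)
K(U) = -4/3 + 2*sqrt(37)/7 (K(U) = (-6*sqrt(37)/7 + 4)/(-1 - 2) = (4 - 6*sqrt(37)/7)/(-3) = (4 - 6*sqrt(37)/7)*(-1/3) = -4/3 + 2*sqrt(37)/7)
-296/K(12) - 465/265 = -296/(-4/3 + 2*sqrt(37)/7) - 465/265 = -296/(-4/3 + 2*sqrt(37)/7) - 465*1/265 = -296/(-4/3 + 2*sqrt(37)/7) - 93/53 = -93/53 - 296/(-4/3 + 2*sqrt(37)/7)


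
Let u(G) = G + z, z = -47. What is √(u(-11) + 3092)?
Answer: √3034 ≈ 55.082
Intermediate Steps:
u(G) = -47 + G (u(G) = G - 47 = -47 + G)
√(u(-11) + 3092) = √((-47 - 11) + 3092) = √(-58 + 3092) = √3034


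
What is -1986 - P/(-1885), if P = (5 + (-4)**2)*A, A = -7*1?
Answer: -3743757/1885 ≈ -1986.1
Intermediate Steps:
A = -7
P = -147 (P = (5 + (-4)**2)*(-7) = (5 + 16)*(-7) = 21*(-7) = -147)
-1986 - P/(-1885) = -1986 - (-147)/(-1885) = -1986 - (-147)*(-1)/1885 = -1986 - 1*147/1885 = -1986 - 147/1885 = -3743757/1885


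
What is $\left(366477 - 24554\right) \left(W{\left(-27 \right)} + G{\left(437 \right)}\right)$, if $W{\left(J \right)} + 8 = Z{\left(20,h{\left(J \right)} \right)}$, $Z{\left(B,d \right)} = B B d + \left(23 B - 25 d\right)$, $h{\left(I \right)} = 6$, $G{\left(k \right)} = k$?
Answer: $1073296297$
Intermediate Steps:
$Z{\left(B,d \right)} = - 25 d + 23 B + d B^{2}$ ($Z{\left(B,d \right)} = B^{2} d + \left(- 25 d + 23 B\right) = d B^{2} + \left(- 25 d + 23 B\right) = - 25 d + 23 B + d B^{2}$)
$W{\left(J \right)} = 2702$ ($W{\left(J \right)} = -8 + \left(\left(-25\right) 6 + 23 \cdot 20 + 6 \cdot 20^{2}\right) = -8 + \left(-150 + 460 + 6 \cdot 400\right) = -8 + \left(-150 + 460 + 2400\right) = -8 + 2710 = 2702$)
$\left(366477 - 24554\right) \left(W{\left(-27 \right)} + G{\left(437 \right)}\right) = \left(366477 - 24554\right) \left(2702 + 437\right) = \left(366477 - 24554\right) 3139 = 341923 \cdot 3139 = 1073296297$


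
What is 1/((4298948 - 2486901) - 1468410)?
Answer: 1/343637 ≈ 2.9100e-6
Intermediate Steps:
1/((4298948 - 2486901) - 1468410) = 1/(1812047 - 1468410) = 1/343637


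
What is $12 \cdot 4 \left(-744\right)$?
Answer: $-35712$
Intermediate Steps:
$12 \cdot 4 \left(-744\right) = 48 \left(-744\right) = -35712$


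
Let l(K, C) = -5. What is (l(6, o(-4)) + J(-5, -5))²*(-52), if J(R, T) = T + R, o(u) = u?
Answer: -11700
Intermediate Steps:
J(R, T) = R + T
(l(6, o(-4)) + J(-5, -5))²*(-52) = (-5 + (-5 - 5))²*(-52) = (-5 - 10)²*(-52) = (-15)²*(-52) = 225*(-52) = -11700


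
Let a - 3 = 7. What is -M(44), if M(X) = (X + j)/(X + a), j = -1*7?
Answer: -37/54 ≈ -0.68519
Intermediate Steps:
a = 10 (a = 3 + 7 = 10)
j = -7
M(X) = (-7 + X)/(10 + X) (M(X) = (X - 7)/(X + 10) = (-7 + X)/(10 + X))
-M(44) = -(-7 + 44)/(10 + 44) = -37/54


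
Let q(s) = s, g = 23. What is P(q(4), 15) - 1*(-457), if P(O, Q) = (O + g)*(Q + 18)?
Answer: 1348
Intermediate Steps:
P(O, Q) = (18 + Q)*(23 + O) (P(O, Q) = (O + 23)*(Q + 18) = (23 + O)*(18 + Q) = (18 + Q)*(23 + O))
P(q(4), 15) - 1*(-457) = (414 + 18*4 + 23*15 + 4*15) - 1*(-457) = (414 + 72 + 345 + 60) + 457 = 891 + 457 = 1348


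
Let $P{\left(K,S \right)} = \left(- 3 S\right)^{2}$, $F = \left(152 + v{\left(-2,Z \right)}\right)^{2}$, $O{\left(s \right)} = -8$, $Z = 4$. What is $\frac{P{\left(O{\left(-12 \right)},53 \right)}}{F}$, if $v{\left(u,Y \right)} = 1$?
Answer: $\frac{2809}{2601} \approx 1.08$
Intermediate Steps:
$F = 23409$ ($F = \left(152 + 1\right)^{2} = 153^{2} = 23409$)
$P{\left(K,S \right)} = 9 S^{2}$
$\frac{P{\left(O{\left(-12 \right)},53 \right)}}{F} = \frac{9 \cdot 53^{2}}{23409} = 9 \cdot 2809 \cdot \frac{1}{23409} = 25281 \cdot \frac{1}{23409} = \frac{2809}{2601}$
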